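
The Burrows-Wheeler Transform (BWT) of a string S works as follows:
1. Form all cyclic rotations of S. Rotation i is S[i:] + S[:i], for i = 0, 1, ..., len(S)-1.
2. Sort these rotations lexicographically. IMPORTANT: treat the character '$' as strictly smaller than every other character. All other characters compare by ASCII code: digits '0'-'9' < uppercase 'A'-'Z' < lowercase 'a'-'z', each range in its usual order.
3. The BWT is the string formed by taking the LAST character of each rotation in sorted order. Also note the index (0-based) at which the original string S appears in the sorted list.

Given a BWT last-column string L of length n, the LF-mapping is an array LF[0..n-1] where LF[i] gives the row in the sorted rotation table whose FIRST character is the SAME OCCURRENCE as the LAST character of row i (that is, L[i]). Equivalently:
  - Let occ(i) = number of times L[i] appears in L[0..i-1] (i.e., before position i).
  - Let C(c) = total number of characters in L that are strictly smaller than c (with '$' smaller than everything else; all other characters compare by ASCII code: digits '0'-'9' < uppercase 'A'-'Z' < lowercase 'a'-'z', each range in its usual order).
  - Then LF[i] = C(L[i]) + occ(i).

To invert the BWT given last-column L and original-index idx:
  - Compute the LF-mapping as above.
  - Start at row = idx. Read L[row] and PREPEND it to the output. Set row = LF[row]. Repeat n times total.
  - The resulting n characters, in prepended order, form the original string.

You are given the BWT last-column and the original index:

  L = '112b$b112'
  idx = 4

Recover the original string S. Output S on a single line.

Answer: 1b12b211$

Derivation:
LF mapping: 1 2 5 7 0 8 3 4 6
Walk LF starting at row 4, prepending L[row]:
  step 1: row=4, L[4]='$', prepend. Next row=LF[4]=0
  step 2: row=0, L[0]='1', prepend. Next row=LF[0]=1
  step 3: row=1, L[1]='1', prepend. Next row=LF[1]=2
  step 4: row=2, L[2]='2', prepend. Next row=LF[2]=5
  step 5: row=5, L[5]='b', prepend. Next row=LF[5]=8
  step 6: row=8, L[8]='2', prepend. Next row=LF[8]=6
  step 7: row=6, L[6]='1', prepend. Next row=LF[6]=3
  step 8: row=3, L[3]='b', prepend. Next row=LF[3]=7
  step 9: row=7, L[7]='1', prepend. Next row=LF[7]=4
Reversed output: 1b12b211$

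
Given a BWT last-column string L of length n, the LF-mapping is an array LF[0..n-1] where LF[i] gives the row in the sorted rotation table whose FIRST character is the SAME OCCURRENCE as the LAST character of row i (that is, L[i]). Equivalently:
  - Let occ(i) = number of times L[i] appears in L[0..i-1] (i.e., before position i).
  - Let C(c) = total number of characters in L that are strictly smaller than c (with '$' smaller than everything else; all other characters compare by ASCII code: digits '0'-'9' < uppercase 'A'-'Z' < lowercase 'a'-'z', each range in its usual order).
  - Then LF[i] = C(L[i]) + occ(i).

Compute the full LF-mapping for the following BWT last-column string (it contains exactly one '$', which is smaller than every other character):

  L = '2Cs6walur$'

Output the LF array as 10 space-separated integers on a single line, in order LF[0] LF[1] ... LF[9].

Char counts: '$':1, '2':1, '6':1, 'C':1, 'a':1, 'l':1, 'r':1, 's':1, 'u':1, 'w':1
C (first-col start): C('$')=0, C('2')=1, C('6')=2, C('C')=3, C('a')=4, C('l')=5, C('r')=6, C('s')=7, C('u')=8, C('w')=9
L[0]='2': occ=0, LF[0]=C('2')+0=1+0=1
L[1]='C': occ=0, LF[1]=C('C')+0=3+0=3
L[2]='s': occ=0, LF[2]=C('s')+0=7+0=7
L[3]='6': occ=0, LF[3]=C('6')+0=2+0=2
L[4]='w': occ=0, LF[4]=C('w')+0=9+0=9
L[5]='a': occ=0, LF[5]=C('a')+0=4+0=4
L[6]='l': occ=0, LF[6]=C('l')+0=5+0=5
L[7]='u': occ=0, LF[7]=C('u')+0=8+0=8
L[8]='r': occ=0, LF[8]=C('r')+0=6+0=6
L[9]='$': occ=0, LF[9]=C('$')+0=0+0=0

Answer: 1 3 7 2 9 4 5 8 6 0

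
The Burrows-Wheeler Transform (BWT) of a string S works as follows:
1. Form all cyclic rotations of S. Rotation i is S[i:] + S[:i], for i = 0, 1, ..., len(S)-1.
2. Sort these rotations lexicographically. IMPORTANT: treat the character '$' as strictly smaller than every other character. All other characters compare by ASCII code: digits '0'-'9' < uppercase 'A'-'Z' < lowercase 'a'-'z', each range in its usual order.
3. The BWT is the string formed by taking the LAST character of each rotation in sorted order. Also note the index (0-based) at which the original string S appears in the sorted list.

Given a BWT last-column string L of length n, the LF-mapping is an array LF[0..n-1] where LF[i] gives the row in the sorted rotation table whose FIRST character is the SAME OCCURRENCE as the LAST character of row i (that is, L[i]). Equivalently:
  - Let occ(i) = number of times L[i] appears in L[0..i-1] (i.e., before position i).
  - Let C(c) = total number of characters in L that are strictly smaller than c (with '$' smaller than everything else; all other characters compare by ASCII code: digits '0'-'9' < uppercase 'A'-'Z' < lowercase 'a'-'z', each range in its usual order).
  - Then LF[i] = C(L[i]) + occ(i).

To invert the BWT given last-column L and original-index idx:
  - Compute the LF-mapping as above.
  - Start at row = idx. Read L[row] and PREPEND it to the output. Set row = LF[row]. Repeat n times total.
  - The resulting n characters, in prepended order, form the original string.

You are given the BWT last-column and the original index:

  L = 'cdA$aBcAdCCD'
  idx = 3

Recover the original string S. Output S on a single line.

LF mapping: 8 10 1 0 7 3 9 2 11 4 5 6
Walk LF starting at row 3, prepending L[row]:
  step 1: row=3, L[3]='$', prepend. Next row=LF[3]=0
  step 2: row=0, L[0]='c', prepend. Next row=LF[0]=8
  step 3: row=8, L[8]='d', prepend. Next row=LF[8]=11
  step 4: row=11, L[11]='D', prepend. Next row=LF[11]=6
  step 5: row=6, L[6]='c', prepend. Next row=LF[6]=9
  step 6: row=9, L[9]='C', prepend. Next row=LF[9]=4
  step 7: row=4, L[4]='a', prepend. Next row=LF[4]=7
  step 8: row=7, L[7]='A', prepend. Next row=LF[7]=2
  step 9: row=2, L[2]='A', prepend. Next row=LF[2]=1
  step 10: row=1, L[1]='d', prepend. Next row=LF[1]=10
  step 11: row=10, L[10]='C', prepend. Next row=LF[10]=5
  step 12: row=5, L[5]='B', prepend. Next row=LF[5]=3
Reversed output: BCdAAaCcDdc$

Answer: BCdAAaCcDdc$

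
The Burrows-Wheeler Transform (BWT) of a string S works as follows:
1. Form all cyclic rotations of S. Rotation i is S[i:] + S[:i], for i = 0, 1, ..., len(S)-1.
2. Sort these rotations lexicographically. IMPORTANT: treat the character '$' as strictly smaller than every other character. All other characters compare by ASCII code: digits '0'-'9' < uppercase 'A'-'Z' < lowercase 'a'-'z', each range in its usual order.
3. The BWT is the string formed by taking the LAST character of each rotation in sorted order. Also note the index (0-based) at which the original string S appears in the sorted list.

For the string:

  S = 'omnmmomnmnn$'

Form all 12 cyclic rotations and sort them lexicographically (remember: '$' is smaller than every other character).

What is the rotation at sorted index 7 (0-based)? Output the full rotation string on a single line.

All 12 rotations (rotation i = S[i:]+S[:i]):
  rot[0] = omnmmomnmnn$
  rot[1] = mnmmomnmnn$o
  rot[2] = nmmomnmnn$om
  rot[3] = mmomnmnn$omn
  rot[4] = momnmnn$omnm
  rot[5] = omnmnn$omnmm
  rot[6] = mnmnn$omnmmo
  rot[7] = nmnn$omnmmom
  rot[8] = mnn$omnmmomn
  rot[9] = nn$omnmmomnm
  rot[10] = n$omnmmomnmn
  rot[11] = $omnmmomnmnn
Sorted (with $ < everything):
  sorted[0] = $omnmmomnmnn
  sorted[1] = mmomnmnn$omn
  sorted[2] = mnmmomnmnn$o
  sorted[3] = mnmnn$omnmmo
  sorted[4] = mnn$omnmmomn
  sorted[5] = momnmnn$omnm
  sorted[6] = n$omnmmomnmn
  sorted[7] = nmmomnmnn$om
  sorted[8] = nmnn$omnmmom
  sorted[9] = nn$omnmmomnm
  sorted[10] = omnmmomnmnn$
  sorted[11] = omnmnn$omnmm
sorted[7] = nmmomnmnn$om

Answer: nmmomnmnn$om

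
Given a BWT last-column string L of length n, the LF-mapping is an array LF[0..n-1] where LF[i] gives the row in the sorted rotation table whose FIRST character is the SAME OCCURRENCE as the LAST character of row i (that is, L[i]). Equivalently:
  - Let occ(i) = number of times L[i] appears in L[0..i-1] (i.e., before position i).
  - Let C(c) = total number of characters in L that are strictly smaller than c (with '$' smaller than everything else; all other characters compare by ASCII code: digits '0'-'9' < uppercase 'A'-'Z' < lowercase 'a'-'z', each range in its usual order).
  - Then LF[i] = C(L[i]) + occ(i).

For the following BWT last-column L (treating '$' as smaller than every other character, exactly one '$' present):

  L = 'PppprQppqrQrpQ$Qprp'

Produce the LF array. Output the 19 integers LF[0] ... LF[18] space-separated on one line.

Answer: 1 6 7 8 15 2 9 10 14 16 3 17 11 4 0 5 12 18 13

Derivation:
Char counts: '$':1, 'P':1, 'Q':4, 'p':8, 'q':1, 'r':4
C (first-col start): C('$')=0, C('P')=1, C('Q')=2, C('p')=6, C('q')=14, C('r')=15
L[0]='P': occ=0, LF[0]=C('P')+0=1+0=1
L[1]='p': occ=0, LF[1]=C('p')+0=6+0=6
L[2]='p': occ=1, LF[2]=C('p')+1=6+1=7
L[3]='p': occ=2, LF[3]=C('p')+2=6+2=8
L[4]='r': occ=0, LF[4]=C('r')+0=15+0=15
L[5]='Q': occ=0, LF[5]=C('Q')+0=2+0=2
L[6]='p': occ=3, LF[6]=C('p')+3=6+3=9
L[7]='p': occ=4, LF[7]=C('p')+4=6+4=10
L[8]='q': occ=0, LF[8]=C('q')+0=14+0=14
L[9]='r': occ=1, LF[9]=C('r')+1=15+1=16
L[10]='Q': occ=1, LF[10]=C('Q')+1=2+1=3
L[11]='r': occ=2, LF[11]=C('r')+2=15+2=17
L[12]='p': occ=5, LF[12]=C('p')+5=6+5=11
L[13]='Q': occ=2, LF[13]=C('Q')+2=2+2=4
L[14]='$': occ=0, LF[14]=C('$')+0=0+0=0
L[15]='Q': occ=3, LF[15]=C('Q')+3=2+3=5
L[16]='p': occ=6, LF[16]=C('p')+6=6+6=12
L[17]='r': occ=3, LF[17]=C('r')+3=15+3=18
L[18]='p': occ=7, LF[18]=C('p')+7=6+7=13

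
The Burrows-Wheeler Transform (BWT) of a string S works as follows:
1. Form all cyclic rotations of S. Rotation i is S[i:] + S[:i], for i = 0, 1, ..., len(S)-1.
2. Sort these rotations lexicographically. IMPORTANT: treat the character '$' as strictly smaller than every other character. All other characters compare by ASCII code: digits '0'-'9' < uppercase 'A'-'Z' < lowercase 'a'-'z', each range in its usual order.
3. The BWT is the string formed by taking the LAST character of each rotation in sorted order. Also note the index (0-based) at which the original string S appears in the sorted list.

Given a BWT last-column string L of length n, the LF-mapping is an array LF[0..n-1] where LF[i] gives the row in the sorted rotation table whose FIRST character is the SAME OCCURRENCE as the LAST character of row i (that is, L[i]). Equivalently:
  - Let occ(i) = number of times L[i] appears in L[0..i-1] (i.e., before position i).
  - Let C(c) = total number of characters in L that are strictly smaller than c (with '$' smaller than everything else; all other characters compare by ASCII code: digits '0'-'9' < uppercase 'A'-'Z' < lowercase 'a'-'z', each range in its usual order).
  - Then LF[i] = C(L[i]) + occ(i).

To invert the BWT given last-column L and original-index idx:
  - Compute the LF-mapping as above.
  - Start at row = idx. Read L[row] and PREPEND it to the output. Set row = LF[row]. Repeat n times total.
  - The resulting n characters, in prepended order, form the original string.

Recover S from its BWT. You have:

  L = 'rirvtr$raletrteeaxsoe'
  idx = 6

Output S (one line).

LF mapping: 10 7 11 19 16 12 0 13 1 8 3 17 14 18 4 5 2 20 15 9 6
Walk LF starting at row 6, prepending L[row]:
  step 1: row=6, L[6]='$', prepend. Next row=LF[6]=0
  step 2: row=0, L[0]='r', prepend. Next row=LF[0]=10
  step 3: row=10, L[10]='e', prepend. Next row=LF[10]=3
  step 4: row=3, L[3]='v', prepend. Next row=LF[3]=19
  step 5: row=19, L[19]='o', prepend. Next row=LF[19]=9
  step 6: row=9, L[9]='l', prepend. Next row=LF[9]=8
  step 7: row=8, L[8]='a', prepend. Next row=LF[8]=1
  step 8: row=1, L[1]='i', prepend. Next row=LF[1]=7
  step 9: row=7, L[7]='r', prepend. Next row=LF[7]=13
  step 10: row=13, L[13]='t', prepend. Next row=LF[13]=18
  step 11: row=18, L[18]='s', prepend. Next row=LF[18]=15
  step 12: row=15, L[15]='e', prepend. Next row=LF[15]=5
  step 13: row=5, L[5]='r', prepend. Next row=LF[5]=12
  step 14: row=12, L[12]='r', prepend. Next row=LF[12]=14
  step 15: row=14, L[14]='e', prepend. Next row=LF[14]=4
  step 16: row=4, L[4]='t', prepend. Next row=LF[4]=16
  step 17: row=16, L[16]='a', prepend. Next row=LF[16]=2
  step 18: row=2, L[2]='r', prepend. Next row=LF[2]=11
  step 19: row=11, L[11]='t', prepend. Next row=LF[11]=17
  step 20: row=17, L[17]='x', prepend. Next row=LF[17]=20
  step 21: row=20, L[20]='e', prepend. Next row=LF[20]=6
Reversed output: extraterrestrialover$

Answer: extraterrestrialover$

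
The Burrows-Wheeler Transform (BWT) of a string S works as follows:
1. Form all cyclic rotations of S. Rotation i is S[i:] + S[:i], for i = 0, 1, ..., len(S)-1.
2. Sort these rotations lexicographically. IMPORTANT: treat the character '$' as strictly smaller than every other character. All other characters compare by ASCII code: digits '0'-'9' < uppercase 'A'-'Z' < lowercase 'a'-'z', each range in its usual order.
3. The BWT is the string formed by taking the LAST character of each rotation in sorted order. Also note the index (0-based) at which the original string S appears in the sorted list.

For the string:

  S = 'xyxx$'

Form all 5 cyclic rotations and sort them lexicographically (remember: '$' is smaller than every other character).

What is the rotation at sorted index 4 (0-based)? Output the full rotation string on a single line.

All 5 rotations (rotation i = S[i:]+S[:i]):
  rot[0] = xyxx$
  rot[1] = yxx$x
  rot[2] = xx$xy
  rot[3] = x$xyx
  rot[4] = $xyxx
Sorted (with $ < everything):
  sorted[0] = $xyxx
  sorted[1] = x$xyx
  sorted[2] = xx$xy
  sorted[3] = xyxx$
  sorted[4] = yxx$x
sorted[4] = yxx$x

Answer: yxx$x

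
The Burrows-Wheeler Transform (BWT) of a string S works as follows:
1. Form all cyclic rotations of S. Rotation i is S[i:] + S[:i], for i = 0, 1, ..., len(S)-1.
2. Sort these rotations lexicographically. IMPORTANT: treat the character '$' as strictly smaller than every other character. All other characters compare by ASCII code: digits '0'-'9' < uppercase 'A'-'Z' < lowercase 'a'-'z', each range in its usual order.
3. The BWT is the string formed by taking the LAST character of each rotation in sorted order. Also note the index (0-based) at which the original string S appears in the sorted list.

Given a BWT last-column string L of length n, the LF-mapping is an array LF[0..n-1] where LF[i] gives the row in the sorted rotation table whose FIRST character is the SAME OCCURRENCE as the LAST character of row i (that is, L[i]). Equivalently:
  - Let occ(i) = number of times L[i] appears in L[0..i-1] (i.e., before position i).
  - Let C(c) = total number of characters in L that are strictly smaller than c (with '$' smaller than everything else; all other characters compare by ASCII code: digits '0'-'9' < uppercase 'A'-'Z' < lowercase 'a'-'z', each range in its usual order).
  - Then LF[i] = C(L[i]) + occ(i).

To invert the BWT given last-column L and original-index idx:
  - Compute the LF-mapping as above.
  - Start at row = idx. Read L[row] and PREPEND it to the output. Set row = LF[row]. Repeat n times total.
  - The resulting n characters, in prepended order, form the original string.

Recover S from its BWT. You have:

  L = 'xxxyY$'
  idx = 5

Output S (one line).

Answer: yxYxx$

Derivation:
LF mapping: 2 3 4 5 1 0
Walk LF starting at row 5, prepending L[row]:
  step 1: row=5, L[5]='$', prepend. Next row=LF[5]=0
  step 2: row=0, L[0]='x', prepend. Next row=LF[0]=2
  step 3: row=2, L[2]='x', prepend. Next row=LF[2]=4
  step 4: row=4, L[4]='Y', prepend. Next row=LF[4]=1
  step 5: row=1, L[1]='x', prepend. Next row=LF[1]=3
  step 6: row=3, L[3]='y', prepend. Next row=LF[3]=5
Reversed output: yxYxx$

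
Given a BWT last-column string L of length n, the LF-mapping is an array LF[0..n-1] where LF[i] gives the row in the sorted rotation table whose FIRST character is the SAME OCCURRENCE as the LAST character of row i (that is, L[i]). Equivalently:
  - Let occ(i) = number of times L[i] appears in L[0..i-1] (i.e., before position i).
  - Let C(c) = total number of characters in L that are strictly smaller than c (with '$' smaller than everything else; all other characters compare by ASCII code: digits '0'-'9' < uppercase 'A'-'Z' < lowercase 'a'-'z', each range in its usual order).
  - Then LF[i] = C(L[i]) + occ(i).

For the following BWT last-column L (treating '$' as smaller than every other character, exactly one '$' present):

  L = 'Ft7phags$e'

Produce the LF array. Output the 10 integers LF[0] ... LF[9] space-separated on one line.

Char counts: '$':1, '7':1, 'F':1, 'a':1, 'e':1, 'g':1, 'h':1, 'p':1, 's':1, 't':1
C (first-col start): C('$')=0, C('7')=1, C('F')=2, C('a')=3, C('e')=4, C('g')=5, C('h')=6, C('p')=7, C('s')=8, C('t')=9
L[0]='F': occ=0, LF[0]=C('F')+0=2+0=2
L[1]='t': occ=0, LF[1]=C('t')+0=9+0=9
L[2]='7': occ=0, LF[2]=C('7')+0=1+0=1
L[3]='p': occ=0, LF[3]=C('p')+0=7+0=7
L[4]='h': occ=0, LF[4]=C('h')+0=6+0=6
L[5]='a': occ=0, LF[5]=C('a')+0=3+0=3
L[6]='g': occ=0, LF[6]=C('g')+0=5+0=5
L[7]='s': occ=0, LF[7]=C('s')+0=8+0=8
L[8]='$': occ=0, LF[8]=C('$')+0=0+0=0
L[9]='e': occ=0, LF[9]=C('e')+0=4+0=4

Answer: 2 9 1 7 6 3 5 8 0 4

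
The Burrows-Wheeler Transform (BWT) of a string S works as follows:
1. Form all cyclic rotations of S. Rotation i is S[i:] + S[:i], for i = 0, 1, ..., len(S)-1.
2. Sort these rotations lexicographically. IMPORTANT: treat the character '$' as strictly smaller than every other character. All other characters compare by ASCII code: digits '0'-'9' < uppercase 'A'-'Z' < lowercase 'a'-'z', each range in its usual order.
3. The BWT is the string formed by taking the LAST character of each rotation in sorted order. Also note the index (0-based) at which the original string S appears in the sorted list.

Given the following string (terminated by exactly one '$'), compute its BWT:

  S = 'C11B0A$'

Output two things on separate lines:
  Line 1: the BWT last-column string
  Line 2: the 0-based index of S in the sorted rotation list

Answer: ABC101$
6

Derivation:
All 7 rotations (rotation i = S[i:]+S[:i]):
  rot[0] = C11B0A$
  rot[1] = 11B0A$C
  rot[2] = 1B0A$C1
  rot[3] = B0A$C11
  rot[4] = 0A$C11B
  rot[5] = A$C11B0
  rot[6] = $C11B0A
Sorted (with $ < everything):
  sorted[0] = $C11B0A  (last char: 'A')
  sorted[1] = 0A$C11B  (last char: 'B')
  sorted[2] = 11B0A$C  (last char: 'C')
  sorted[3] = 1B0A$C1  (last char: '1')
  sorted[4] = A$C11B0  (last char: '0')
  sorted[5] = B0A$C11  (last char: '1')
  sorted[6] = C11B0A$  (last char: '$')
Last column: ABC101$
Original string S is at sorted index 6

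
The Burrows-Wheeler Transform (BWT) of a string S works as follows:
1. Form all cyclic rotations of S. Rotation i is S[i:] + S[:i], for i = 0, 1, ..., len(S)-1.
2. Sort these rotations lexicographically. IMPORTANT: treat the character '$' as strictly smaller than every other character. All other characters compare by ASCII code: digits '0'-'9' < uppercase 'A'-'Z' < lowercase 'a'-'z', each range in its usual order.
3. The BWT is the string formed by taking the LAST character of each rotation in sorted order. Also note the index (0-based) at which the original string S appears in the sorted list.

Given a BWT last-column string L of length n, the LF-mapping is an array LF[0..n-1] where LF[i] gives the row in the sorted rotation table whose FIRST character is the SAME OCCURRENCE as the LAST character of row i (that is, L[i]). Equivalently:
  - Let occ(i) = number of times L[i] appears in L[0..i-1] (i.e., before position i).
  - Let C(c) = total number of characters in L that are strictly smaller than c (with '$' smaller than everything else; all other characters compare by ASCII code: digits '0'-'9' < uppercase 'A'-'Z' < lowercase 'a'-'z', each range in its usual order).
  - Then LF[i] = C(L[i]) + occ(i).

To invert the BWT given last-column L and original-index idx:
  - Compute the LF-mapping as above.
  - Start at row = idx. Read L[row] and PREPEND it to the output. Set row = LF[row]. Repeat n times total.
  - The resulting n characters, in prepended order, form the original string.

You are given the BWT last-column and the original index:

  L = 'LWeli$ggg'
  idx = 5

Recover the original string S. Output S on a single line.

Answer: giggleWL$

Derivation:
LF mapping: 1 2 3 8 7 0 4 5 6
Walk LF starting at row 5, prepending L[row]:
  step 1: row=5, L[5]='$', prepend. Next row=LF[5]=0
  step 2: row=0, L[0]='L', prepend. Next row=LF[0]=1
  step 3: row=1, L[1]='W', prepend. Next row=LF[1]=2
  step 4: row=2, L[2]='e', prepend. Next row=LF[2]=3
  step 5: row=3, L[3]='l', prepend. Next row=LF[3]=8
  step 6: row=8, L[8]='g', prepend. Next row=LF[8]=6
  step 7: row=6, L[6]='g', prepend. Next row=LF[6]=4
  step 8: row=4, L[4]='i', prepend. Next row=LF[4]=7
  step 9: row=7, L[7]='g', prepend. Next row=LF[7]=5
Reversed output: giggleWL$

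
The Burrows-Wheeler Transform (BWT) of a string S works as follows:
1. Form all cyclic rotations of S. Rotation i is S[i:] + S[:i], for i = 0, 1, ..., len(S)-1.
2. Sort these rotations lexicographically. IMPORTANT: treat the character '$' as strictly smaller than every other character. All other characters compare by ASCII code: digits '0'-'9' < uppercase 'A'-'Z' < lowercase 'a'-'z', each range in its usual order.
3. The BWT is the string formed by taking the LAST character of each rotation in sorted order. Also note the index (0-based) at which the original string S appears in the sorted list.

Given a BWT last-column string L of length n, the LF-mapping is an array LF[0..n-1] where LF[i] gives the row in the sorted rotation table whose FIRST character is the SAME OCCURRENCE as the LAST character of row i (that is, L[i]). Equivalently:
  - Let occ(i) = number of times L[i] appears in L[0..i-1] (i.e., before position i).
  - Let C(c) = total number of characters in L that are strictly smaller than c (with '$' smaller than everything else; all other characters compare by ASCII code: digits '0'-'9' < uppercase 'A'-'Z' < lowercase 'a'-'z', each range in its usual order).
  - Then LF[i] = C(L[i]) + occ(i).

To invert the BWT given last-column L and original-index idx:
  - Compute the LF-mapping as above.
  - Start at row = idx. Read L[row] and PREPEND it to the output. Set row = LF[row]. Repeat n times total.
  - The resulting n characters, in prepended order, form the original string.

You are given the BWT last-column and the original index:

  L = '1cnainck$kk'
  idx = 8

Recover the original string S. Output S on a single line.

Answer: knickknac1$

Derivation:
LF mapping: 1 3 9 2 5 10 4 6 0 7 8
Walk LF starting at row 8, prepending L[row]:
  step 1: row=8, L[8]='$', prepend. Next row=LF[8]=0
  step 2: row=0, L[0]='1', prepend. Next row=LF[0]=1
  step 3: row=1, L[1]='c', prepend. Next row=LF[1]=3
  step 4: row=3, L[3]='a', prepend. Next row=LF[3]=2
  step 5: row=2, L[2]='n', prepend. Next row=LF[2]=9
  step 6: row=9, L[9]='k', prepend. Next row=LF[9]=7
  step 7: row=7, L[7]='k', prepend. Next row=LF[7]=6
  step 8: row=6, L[6]='c', prepend. Next row=LF[6]=4
  step 9: row=4, L[4]='i', prepend. Next row=LF[4]=5
  step 10: row=5, L[5]='n', prepend. Next row=LF[5]=10
  step 11: row=10, L[10]='k', prepend. Next row=LF[10]=8
Reversed output: knickknac1$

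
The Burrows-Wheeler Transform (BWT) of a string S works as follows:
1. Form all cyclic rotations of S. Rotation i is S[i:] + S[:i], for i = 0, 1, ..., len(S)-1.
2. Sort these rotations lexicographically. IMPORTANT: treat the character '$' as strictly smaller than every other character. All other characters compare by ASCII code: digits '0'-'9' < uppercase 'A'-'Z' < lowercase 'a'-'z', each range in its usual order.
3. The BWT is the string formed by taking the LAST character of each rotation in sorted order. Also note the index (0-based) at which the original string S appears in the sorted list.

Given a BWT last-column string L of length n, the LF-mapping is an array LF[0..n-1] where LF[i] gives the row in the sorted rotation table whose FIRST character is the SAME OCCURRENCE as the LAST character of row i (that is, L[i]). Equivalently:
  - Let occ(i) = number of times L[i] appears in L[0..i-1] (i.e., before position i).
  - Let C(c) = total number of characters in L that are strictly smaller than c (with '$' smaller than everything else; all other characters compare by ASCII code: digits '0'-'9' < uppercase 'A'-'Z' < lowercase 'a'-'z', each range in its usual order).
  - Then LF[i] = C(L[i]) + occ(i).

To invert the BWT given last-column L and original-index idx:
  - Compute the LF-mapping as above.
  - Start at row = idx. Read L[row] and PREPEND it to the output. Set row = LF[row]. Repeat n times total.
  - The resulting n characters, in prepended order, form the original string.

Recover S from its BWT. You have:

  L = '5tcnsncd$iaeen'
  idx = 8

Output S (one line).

LF mapping: 1 13 3 9 12 10 4 5 0 8 2 6 7 11
Walk LF starting at row 8, prepending L[row]:
  step 1: row=8, L[8]='$', prepend. Next row=LF[8]=0
  step 2: row=0, L[0]='5', prepend. Next row=LF[0]=1
  step 3: row=1, L[1]='t', prepend. Next row=LF[1]=13
  step 4: row=13, L[13]='n', prepend. Next row=LF[13]=11
  step 5: row=11, L[11]='e', prepend. Next row=LF[11]=6
  step 6: row=6, L[6]='c', prepend. Next row=LF[6]=4
  step 7: row=4, L[4]='s', prepend. Next row=LF[4]=12
  step 8: row=12, L[12]='e', prepend. Next row=LF[12]=7
  step 9: row=7, L[7]='d', prepend. Next row=LF[7]=5
  step 10: row=5, L[5]='n', prepend. Next row=LF[5]=10
  step 11: row=10, L[10]='a', prepend. Next row=LF[10]=2
  step 12: row=2, L[2]='c', prepend. Next row=LF[2]=3
  step 13: row=3, L[3]='n', prepend. Next row=LF[3]=9
  step 14: row=9, L[9]='i', prepend. Next row=LF[9]=8
Reversed output: incandescent5$

Answer: incandescent5$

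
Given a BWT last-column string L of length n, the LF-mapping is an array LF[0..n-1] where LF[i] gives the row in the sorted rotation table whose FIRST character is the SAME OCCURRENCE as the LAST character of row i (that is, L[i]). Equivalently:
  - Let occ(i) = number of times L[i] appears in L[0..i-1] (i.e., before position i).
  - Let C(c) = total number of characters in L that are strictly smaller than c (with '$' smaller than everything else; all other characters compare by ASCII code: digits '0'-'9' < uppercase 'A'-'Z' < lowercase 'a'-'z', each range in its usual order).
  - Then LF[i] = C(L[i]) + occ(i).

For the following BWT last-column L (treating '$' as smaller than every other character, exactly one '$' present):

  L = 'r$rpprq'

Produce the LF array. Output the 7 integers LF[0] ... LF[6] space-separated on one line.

Char counts: '$':1, 'p':2, 'q':1, 'r':3
C (first-col start): C('$')=0, C('p')=1, C('q')=3, C('r')=4
L[0]='r': occ=0, LF[0]=C('r')+0=4+0=4
L[1]='$': occ=0, LF[1]=C('$')+0=0+0=0
L[2]='r': occ=1, LF[2]=C('r')+1=4+1=5
L[3]='p': occ=0, LF[3]=C('p')+0=1+0=1
L[4]='p': occ=1, LF[4]=C('p')+1=1+1=2
L[5]='r': occ=2, LF[5]=C('r')+2=4+2=6
L[6]='q': occ=0, LF[6]=C('q')+0=3+0=3

Answer: 4 0 5 1 2 6 3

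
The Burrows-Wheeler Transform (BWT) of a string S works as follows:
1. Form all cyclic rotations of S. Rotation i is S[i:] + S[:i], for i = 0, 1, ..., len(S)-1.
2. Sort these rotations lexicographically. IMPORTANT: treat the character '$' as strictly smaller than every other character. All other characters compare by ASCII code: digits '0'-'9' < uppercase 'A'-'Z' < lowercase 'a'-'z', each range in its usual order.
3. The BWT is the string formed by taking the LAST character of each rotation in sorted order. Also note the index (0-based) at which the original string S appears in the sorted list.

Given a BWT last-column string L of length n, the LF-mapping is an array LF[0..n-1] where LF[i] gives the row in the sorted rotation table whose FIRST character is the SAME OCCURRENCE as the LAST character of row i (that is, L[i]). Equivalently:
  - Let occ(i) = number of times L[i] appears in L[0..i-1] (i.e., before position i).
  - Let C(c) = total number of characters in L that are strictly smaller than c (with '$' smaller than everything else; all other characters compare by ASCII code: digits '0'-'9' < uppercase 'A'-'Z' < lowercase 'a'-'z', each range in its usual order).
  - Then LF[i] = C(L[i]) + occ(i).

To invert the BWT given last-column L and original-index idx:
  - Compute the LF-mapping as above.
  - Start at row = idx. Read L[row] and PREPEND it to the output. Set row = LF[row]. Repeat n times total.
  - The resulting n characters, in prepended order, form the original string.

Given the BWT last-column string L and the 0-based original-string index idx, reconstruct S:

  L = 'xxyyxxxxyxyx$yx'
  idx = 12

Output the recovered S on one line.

LF mapping: 1 2 10 11 3 4 5 6 12 7 13 8 0 14 9
Walk LF starting at row 12, prepending L[row]:
  step 1: row=12, L[12]='$', prepend. Next row=LF[12]=0
  step 2: row=0, L[0]='x', prepend. Next row=LF[0]=1
  step 3: row=1, L[1]='x', prepend. Next row=LF[1]=2
  step 4: row=2, L[2]='y', prepend. Next row=LF[2]=10
  step 5: row=10, L[10]='y', prepend. Next row=LF[10]=13
  step 6: row=13, L[13]='y', prepend. Next row=LF[13]=14
  step 7: row=14, L[14]='x', prepend. Next row=LF[14]=9
  step 8: row=9, L[9]='x', prepend. Next row=LF[9]=7
  step 9: row=7, L[7]='x', prepend. Next row=LF[7]=6
  step 10: row=6, L[6]='x', prepend. Next row=LF[6]=5
  step 11: row=5, L[5]='x', prepend. Next row=LF[5]=4
  step 12: row=4, L[4]='x', prepend. Next row=LF[4]=3
  step 13: row=3, L[3]='y', prepend. Next row=LF[3]=11
  step 14: row=11, L[11]='x', prepend. Next row=LF[11]=8
  step 15: row=8, L[8]='y', prepend. Next row=LF[8]=12
Reversed output: yxyxxxxxxyyyxx$

Answer: yxyxxxxxxyyyxx$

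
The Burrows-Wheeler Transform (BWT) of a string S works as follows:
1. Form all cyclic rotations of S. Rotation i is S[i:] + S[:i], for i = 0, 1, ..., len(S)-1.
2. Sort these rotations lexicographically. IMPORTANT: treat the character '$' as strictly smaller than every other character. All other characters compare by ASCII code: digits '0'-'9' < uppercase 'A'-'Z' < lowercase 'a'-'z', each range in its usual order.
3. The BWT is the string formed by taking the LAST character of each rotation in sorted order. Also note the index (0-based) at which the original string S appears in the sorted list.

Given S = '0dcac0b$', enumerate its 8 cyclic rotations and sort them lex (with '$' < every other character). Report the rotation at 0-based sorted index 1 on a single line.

All 8 rotations (rotation i = S[i:]+S[:i]):
  rot[0] = 0dcac0b$
  rot[1] = dcac0b$0
  rot[2] = cac0b$0d
  rot[3] = ac0b$0dc
  rot[4] = c0b$0dca
  rot[5] = 0b$0dcac
  rot[6] = b$0dcac0
  rot[7] = $0dcac0b
Sorted (with $ < everything):
  sorted[0] = $0dcac0b
  sorted[1] = 0b$0dcac
  sorted[2] = 0dcac0b$
  sorted[3] = ac0b$0dc
  sorted[4] = b$0dcac0
  sorted[5] = c0b$0dca
  sorted[6] = cac0b$0d
  sorted[7] = dcac0b$0
sorted[1] = 0b$0dcac

Answer: 0b$0dcac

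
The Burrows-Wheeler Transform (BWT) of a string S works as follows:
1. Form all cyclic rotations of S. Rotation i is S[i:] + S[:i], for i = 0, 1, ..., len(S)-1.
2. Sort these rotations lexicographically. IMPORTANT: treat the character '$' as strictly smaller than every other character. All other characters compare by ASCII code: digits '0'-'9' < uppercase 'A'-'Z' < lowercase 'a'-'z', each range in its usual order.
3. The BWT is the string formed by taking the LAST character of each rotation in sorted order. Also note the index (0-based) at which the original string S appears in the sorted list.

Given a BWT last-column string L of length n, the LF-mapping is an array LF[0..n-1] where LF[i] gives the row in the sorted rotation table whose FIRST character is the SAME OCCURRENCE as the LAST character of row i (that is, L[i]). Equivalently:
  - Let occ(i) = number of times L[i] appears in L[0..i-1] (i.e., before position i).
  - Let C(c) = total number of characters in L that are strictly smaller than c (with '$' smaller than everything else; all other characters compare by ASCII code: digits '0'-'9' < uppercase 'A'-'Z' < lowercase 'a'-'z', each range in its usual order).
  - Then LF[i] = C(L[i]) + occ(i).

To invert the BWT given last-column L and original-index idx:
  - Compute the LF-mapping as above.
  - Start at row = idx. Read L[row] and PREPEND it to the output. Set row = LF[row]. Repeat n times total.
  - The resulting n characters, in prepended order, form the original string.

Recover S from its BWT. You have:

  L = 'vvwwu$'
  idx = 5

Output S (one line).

LF mapping: 2 3 4 5 1 0
Walk LF starting at row 5, prepending L[row]:
  step 1: row=5, L[5]='$', prepend. Next row=LF[5]=0
  step 2: row=0, L[0]='v', prepend. Next row=LF[0]=2
  step 3: row=2, L[2]='w', prepend. Next row=LF[2]=4
  step 4: row=4, L[4]='u', prepend. Next row=LF[4]=1
  step 5: row=1, L[1]='v', prepend. Next row=LF[1]=3
  step 6: row=3, L[3]='w', prepend. Next row=LF[3]=5
Reversed output: wvuwv$

Answer: wvuwv$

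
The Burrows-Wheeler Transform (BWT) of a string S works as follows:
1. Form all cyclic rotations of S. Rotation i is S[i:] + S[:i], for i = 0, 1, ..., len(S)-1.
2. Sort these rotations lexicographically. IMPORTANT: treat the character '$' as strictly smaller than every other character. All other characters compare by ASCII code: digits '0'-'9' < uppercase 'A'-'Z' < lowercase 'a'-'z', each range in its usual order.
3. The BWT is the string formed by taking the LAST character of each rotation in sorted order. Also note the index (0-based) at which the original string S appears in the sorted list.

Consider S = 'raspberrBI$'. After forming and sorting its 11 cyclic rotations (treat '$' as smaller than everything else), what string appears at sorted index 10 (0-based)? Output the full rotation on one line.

Answer: spberrBI$ra

Derivation:
All 11 rotations (rotation i = S[i:]+S[:i]):
  rot[0] = raspberrBI$
  rot[1] = aspberrBI$r
  rot[2] = spberrBI$ra
  rot[3] = pberrBI$ras
  rot[4] = berrBI$rasp
  rot[5] = errBI$raspb
  rot[6] = rrBI$raspbe
  rot[7] = rBI$raspber
  rot[8] = BI$raspberr
  rot[9] = I$raspberrB
  rot[10] = $raspberrBI
Sorted (with $ < everything):
  sorted[0] = $raspberrBI
  sorted[1] = BI$raspberr
  sorted[2] = I$raspberrB
  sorted[3] = aspberrBI$r
  sorted[4] = berrBI$rasp
  sorted[5] = errBI$raspb
  sorted[6] = pberrBI$ras
  sorted[7] = rBI$raspber
  sorted[8] = raspberrBI$
  sorted[9] = rrBI$raspbe
  sorted[10] = spberrBI$ra
sorted[10] = spberrBI$ra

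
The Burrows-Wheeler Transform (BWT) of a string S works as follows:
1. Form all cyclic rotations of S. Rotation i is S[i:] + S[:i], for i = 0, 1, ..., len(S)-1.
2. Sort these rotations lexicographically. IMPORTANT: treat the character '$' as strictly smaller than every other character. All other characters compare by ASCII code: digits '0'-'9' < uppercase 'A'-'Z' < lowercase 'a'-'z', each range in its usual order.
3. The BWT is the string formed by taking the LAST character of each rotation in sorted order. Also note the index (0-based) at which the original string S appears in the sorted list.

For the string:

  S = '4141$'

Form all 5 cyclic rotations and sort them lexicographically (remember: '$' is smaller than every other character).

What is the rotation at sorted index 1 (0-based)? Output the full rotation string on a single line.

Answer: 1$414

Derivation:
All 5 rotations (rotation i = S[i:]+S[:i]):
  rot[0] = 4141$
  rot[1] = 141$4
  rot[2] = 41$41
  rot[3] = 1$414
  rot[4] = $4141
Sorted (with $ < everything):
  sorted[0] = $4141
  sorted[1] = 1$414
  sorted[2] = 141$4
  sorted[3] = 41$41
  sorted[4] = 4141$
sorted[1] = 1$414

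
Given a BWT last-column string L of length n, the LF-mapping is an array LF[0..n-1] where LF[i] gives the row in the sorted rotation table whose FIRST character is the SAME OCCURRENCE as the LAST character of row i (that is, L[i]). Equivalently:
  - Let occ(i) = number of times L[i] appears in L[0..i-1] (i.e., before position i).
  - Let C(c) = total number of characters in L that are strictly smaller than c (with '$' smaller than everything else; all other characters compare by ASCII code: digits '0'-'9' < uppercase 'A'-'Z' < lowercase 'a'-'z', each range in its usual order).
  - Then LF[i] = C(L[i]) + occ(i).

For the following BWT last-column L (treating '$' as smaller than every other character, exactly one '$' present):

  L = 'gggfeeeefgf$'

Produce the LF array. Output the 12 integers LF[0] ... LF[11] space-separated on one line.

Answer: 8 9 10 5 1 2 3 4 6 11 7 0

Derivation:
Char counts: '$':1, 'e':4, 'f':3, 'g':4
C (first-col start): C('$')=0, C('e')=1, C('f')=5, C('g')=8
L[0]='g': occ=0, LF[0]=C('g')+0=8+0=8
L[1]='g': occ=1, LF[1]=C('g')+1=8+1=9
L[2]='g': occ=2, LF[2]=C('g')+2=8+2=10
L[3]='f': occ=0, LF[3]=C('f')+0=5+0=5
L[4]='e': occ=0, LF[4]=C('e')+0=1+0=1
L[5]='e': occ=1, LF[5]=C('e')+1=1+1=2
L[6]='e': occ=2, LF[6]=C('e')+2=1+2=3
L[7]='e': occ=3, LF[7]=C('e')+3=1+3=4
L[8]='f': occ=1, LF[8]=C('f')+1=5+1=6
L[9]='g': occ=3, LF[9]=C('g')+3=8+3=11
L[10]='f': occ=2, LF[10]=C('f')+2=5+2=7
L[11]='$': occ=0, LF[11]=C('$')+0=0+0=0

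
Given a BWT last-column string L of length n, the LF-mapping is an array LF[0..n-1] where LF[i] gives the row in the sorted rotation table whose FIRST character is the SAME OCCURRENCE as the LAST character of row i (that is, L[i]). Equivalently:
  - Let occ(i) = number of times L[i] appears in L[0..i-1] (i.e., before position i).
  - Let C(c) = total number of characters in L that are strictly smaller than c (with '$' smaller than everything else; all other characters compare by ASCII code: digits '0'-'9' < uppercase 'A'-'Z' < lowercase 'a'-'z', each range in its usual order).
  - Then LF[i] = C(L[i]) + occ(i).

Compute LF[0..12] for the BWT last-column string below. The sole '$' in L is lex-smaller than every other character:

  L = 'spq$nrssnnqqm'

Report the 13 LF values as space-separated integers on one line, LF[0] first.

Answer: 10 5 6 0 2 9 11 12 3 4 7 8 1

Derivation:
Char counts: '$':1, 'm':1, 'n':3, 'p':1, 'q':3, 'r':1, 's':3
C (first-col start): C('$')=0, C('m')=1, C('n')=2, C('p')=5, C('q')=6, C('r')=9, C('s')=10
L[0]='s': occ=0, LF[0]=C('s')+0=10+0=10
L[1]='p': occ=0, LF[1]=C('p')+0=5+0=5
L[2]='q': occ=0, LF[2]=C('q')+0=6+0=6
L[3]='$': occ=0, LF[3]=C('$')+0=0+0=0
L[4]='n': occ=0, LF[4]=C('n')+0=2+0=2
L[5]='r': occ=0, LF[5]=C('r')+0=9+0=9
L[6]='s': occ=1, LF[6]=C('s')+1=10+1=11
L[7]='s': occ=2, LF[7]=C('s')+2=10+2=12
L[8]='n': occ=1, LF[8]=C('n')+1=2+1=3
L[9]='n': occ=2, LF[9]=C('n')+2=2+2=4
L[10]='q': occ=1, LF[10]=C('q')+1=6+1=7
L[11]='q': occ=2, LF[11]=C('q')+2=6+2=8
L[12]='m': occ=0, LF[12]=C('m')+0=1+0=1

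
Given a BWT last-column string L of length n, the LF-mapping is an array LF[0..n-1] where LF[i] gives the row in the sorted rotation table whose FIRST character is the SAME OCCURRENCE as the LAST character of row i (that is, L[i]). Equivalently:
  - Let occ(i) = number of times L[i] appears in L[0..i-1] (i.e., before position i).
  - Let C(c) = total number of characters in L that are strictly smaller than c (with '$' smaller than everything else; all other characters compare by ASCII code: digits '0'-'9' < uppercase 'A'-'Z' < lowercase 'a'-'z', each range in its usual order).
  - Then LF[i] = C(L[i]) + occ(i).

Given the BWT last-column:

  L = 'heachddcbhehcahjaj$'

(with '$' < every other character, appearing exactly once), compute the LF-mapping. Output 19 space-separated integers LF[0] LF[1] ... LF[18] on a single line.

Answer: 12 10 1 5 13 8 9 6 4 14 11 15 7 2 16 17 3 18 0

Derivation:
Char counts: '$':1, 'a':3, 'b':1, 'c':3, 'd':2, 'e':2, 'h':5, 'j':2
C (first-col start): C('$')=0, C('a')=1, C('b')=4, C('c')=5, C('d')=8, C('e')=10, C('h')=12, C('j')=17
L[0]='h': occ=0, LF[0]=C('h')+0=12+0=12
L[1]='e': occ=0, LF[1]=C('e')+0=10+0=10
L[2]='a': occ=0, LF[2]=C('a')+0=1+0=1
L[3]='c': occ=0, LF[3]=C('c')+0=5+0=5
L[4]='h': occ=1, LF[4]=C('h')+1=12+1=13
L[5]='d': occ=0, LF[5]=C('d')+0=8+0=8
L[6]='d': occ=1, LF[6]=C('d')+1=8+1=9
L[7]='c': occ=1, LF[7]=C('c')+1=5+1=6
L[8]='b': occ=0, LF[8]=C('b')+0=4+0=4
L[9]='h': occ=2, LF[9]=C('h')+2=12+2=14
L[10]='e': occ=1, LF[10]=C('e')+1=10+1=11
L[11]='h': occ=3, LF[11]=C('h')+3=12+3=15
L[12]='c': occ=2, LF[12]=C('c')+2=5+2=7
L[13]='a': occ=1, LF[13]=C('a')+1=1+1=2
L[14]='h': occ=4, LF[14]=C('h')+4=12+4=16
L[15]='j': occ=0, LF[15]=C('j')+0=17+0=17
L[16]='a': occ=2, LF[16]=C('a')+2=1+2=3
L[17]='j': occ=1, LF[17]=C('j')+1=17+1=18
L[18]='$': occ=0, LF[18]=C('$')+0=0+0=0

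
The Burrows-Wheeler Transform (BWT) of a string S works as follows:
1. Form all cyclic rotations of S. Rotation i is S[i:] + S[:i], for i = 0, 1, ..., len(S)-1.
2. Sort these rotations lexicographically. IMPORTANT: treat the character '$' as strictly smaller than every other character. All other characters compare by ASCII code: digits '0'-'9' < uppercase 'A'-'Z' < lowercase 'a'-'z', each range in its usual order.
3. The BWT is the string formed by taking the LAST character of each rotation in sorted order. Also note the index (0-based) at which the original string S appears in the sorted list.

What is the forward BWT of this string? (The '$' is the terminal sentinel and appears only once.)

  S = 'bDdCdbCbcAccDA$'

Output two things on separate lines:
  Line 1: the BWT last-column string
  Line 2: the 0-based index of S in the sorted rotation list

All 15 rotations (rotation i = S[i:]+S[:i]):
  rot[0] = bDdCdbCbcAccDA$
  rot[1] = DdCdbCbcAccDA$b
  rot[2] = dCdbCbcAccDA$bD
  rot[3] = CdbCbcAccDA$bDd
  rot[4] = dbCbcAccDA$bDdC
  rot[5] = bCbcAccDA$bDdCd
  rot[6] = CbcAccDA$bDdCdb
  rot[7] = bcAccDA$bDdCdbC
  rot[8] = cAccDA$bDdCdbCb
  rot[9] = AccDA$bDdCdbCbc
  rot[10] = ccDA$bDdCdbCbcA
  rot[11] = cDA$bDdCdbCbcAc
  rot[12] = DA$bDdCdbCbcAcc
  rot[13] = A$bDdCdbCbcAccD
  rot[14] = $bDdCdbCbcAccDA
Sorted (with $ < everything):
  sorted[0] = $bDdCdbCbcAccDA  (last char: 'A')
  sorted[1] = A$bDdCdbCbcAccD  (last char: 'D')
  sorted[2] = AccDA$bDdCdbCbc  (last char: 'c')
  sorted[3] = CbcAccDA$bDdCdb  (last char: 'b')
  sorted[4] = CdbCbcAccDA$bDd  (last char: 'd')
  sorted[5] = DA$bDdCdbCbcAcc  (last char: 'c')
  sorted[6] = DdCdbCbcAccDA$b  (last char: 'b')
  sorted[7] = bCbcAccDA$bDdCd  (last char: 'd')
  sorted[8] = bDdCdbCbcAccDA$  (last char: '$')
  sorted[9] = bcAccDA$bDdCdbC  (last char: 'C')
  sorted[10] = cAccDA$bDdCdbCb  (last char: 'b')
  sorted[11] = cDA$bDdCdbCbcAc  (last char: 'c')
  sorted[12] = ccDA$bDdCdbCbcA  (last char: 'A')
  sorted[13] = dCdbCbcAccDA$bD  (last char: 'D')
  sorted[14] = dbCbcAccDA$bDdC  (last char: 'C')
Last column: ADcbdcbd$CbcADC
Original string S is at sorted index 8

Answer: ADcbdcbd$CbcADC
8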